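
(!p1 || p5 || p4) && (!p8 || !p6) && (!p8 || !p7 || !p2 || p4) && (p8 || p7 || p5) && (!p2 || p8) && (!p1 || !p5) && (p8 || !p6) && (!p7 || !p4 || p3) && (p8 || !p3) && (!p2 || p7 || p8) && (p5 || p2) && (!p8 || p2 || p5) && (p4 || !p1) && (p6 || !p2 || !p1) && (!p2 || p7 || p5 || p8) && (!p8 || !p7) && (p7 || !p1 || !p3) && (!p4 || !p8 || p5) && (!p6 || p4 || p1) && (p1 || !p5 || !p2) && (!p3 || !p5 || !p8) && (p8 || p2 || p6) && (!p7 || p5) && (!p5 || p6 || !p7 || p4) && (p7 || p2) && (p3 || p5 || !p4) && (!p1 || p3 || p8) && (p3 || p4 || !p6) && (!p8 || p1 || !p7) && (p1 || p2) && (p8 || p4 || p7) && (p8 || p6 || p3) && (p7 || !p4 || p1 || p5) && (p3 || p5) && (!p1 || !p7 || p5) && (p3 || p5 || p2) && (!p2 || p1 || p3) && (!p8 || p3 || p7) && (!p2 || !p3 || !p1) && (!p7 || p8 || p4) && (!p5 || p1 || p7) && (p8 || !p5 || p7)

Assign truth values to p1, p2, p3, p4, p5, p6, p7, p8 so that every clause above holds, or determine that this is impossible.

Try p8 = true.
Unit clause (!p6) forces p6 = false.
Unit clause (!p7) forces p7 = false.
Unit clause (p2) forces p2 = true.
Unit clause (!p1) forces p1 = false.
Unit clause (!p5) forces p5 = false.
Unit clause (!p4) forces p4 = false.
Unit clause (p3) forces p3 = true.
This assignment satisfies each clause.

p1=false,  p2=true,  p3=true,  p4=false,  p5=false,  p6=false,  p7=false,  p8=true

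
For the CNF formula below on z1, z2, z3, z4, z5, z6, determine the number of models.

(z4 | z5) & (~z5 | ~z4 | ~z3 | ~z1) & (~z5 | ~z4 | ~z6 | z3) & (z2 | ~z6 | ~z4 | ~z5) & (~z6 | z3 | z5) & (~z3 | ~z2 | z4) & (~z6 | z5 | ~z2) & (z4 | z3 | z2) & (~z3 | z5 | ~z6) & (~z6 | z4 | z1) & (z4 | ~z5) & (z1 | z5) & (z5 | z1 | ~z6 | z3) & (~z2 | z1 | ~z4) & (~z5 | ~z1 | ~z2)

There are 2^6 = 64 truth assignments over (z1, z2, z3, z4, z5, z6).
Split on z5. With z5 = 1, the clauses containing z5 are satisfied and ~z5 drops from the rest; 3 of the 2^5 = 32 assignments to the other variables satisfy what remains.
With z5 = 0, by the same count on the reduced clause set, 4 assignments work.
(One model: z1=F, z2=F, z3=F, z4=T, z5=T, z6=F.)
Total: 3 + 4 = 7.

7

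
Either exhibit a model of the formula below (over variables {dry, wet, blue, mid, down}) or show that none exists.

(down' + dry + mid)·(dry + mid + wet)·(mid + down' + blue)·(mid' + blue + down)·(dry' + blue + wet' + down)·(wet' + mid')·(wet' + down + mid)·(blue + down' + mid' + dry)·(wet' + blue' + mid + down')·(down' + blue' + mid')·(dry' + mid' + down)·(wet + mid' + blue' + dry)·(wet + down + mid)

dry=1,  wet=0,  blue=0,  mid=1,  down=1

Case wet = 0:
Case dry = 1:
Case mid = 1:
The clause (down) is unit, so down = 1.
The clause (blue') is unit, so blue = 0.
This assignment satisfies each clause.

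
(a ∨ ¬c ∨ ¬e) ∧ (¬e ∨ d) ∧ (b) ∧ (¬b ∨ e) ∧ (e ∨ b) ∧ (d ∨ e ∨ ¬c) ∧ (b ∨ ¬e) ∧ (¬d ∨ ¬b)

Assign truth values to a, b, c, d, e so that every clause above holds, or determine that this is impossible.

Unit clause (b) forces b = True.
Unit clause (e) forces e = True.
Unit clause (d) forces d = True.
Now (¬d) is unsatisfied and unit — conflict.

UNSATISFIABLE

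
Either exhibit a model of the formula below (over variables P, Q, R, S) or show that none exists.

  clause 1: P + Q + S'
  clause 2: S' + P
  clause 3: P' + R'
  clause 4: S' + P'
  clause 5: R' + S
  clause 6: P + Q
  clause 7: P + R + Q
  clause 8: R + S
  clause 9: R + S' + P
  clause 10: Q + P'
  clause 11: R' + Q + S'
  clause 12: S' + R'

UNSATISFIABLE

Branch on S: set S = 0.
Unit clause (R') forces R = 0.
Now (R) is unsatisfied and unit — conflict.
That branch fails; take S = 1 instead.
Unit clause (P) forces P = 1.
Now (P') is unsatisfied and unit — conflict.
Both values of S lead to a conflict.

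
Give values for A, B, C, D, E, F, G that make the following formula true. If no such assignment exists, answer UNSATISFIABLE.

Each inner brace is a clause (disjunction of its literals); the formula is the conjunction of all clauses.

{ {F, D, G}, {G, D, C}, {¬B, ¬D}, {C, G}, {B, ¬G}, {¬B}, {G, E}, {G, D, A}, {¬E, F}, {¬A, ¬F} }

A: False; B: False; C: True; D: True; E: True; F: True; G: False

Unit clause (¬B) forces B = False.
Unit clause (¬G) forces G = False.
Unit clause (C) forces C = True.
Unit clause (E) forces E = True.
Unit clause (F) forces F = True.
Unit clause (¬A) forces A = False.
Unit clause (D) forces D = True.
Every clause now holds.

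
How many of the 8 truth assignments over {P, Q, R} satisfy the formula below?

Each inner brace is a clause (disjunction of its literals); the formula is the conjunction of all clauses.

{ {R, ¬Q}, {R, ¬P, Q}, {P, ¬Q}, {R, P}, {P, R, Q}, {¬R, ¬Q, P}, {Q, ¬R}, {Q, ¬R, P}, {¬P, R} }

There are 2^3 = 8 truth assignments over (P, Q, R).
Check each against the 9 clauses (columns in the order P, Q, R):
  F F F  ✗ fails (R ∨ P)
  F F T  ✗ fails (Q ∨ ¬R)
  F T F  ✗ fails (R ∨ ¬Q)
  F T T  ✗ fails (P ∨ ¬Q)
  T F F  ✗ fails (R ∨ ¬P ∨ Q)
  T F T  ✗ fails (Q ∨ ¬R)
  T T F  ✗ fails (R ∨ ¬Q)
  T T T  ✓ satisfies all
1 of the 8 rows is a model.

1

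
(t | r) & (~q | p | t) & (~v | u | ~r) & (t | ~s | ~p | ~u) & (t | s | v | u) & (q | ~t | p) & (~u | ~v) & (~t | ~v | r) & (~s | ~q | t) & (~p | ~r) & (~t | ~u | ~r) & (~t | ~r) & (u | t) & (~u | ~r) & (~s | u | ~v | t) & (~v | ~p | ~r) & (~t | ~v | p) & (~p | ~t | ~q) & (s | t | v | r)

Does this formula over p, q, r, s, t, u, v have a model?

Try t = 1.
(~r) alone gives r = 0.
(~v) alone gives v = 0.
Try q = 1.
(~p) alone gives p = 0.
No clause remains; s, u are free.
A satisfying assignment: p=0; q=1; r=0; s=1; t=1; u=0; v=0.

Yes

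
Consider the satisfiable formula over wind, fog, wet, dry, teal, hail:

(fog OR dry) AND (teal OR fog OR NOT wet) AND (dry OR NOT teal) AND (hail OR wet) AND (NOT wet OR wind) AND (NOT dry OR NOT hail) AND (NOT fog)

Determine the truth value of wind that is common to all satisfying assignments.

True

Suppose wind = false.
(NOT wet) alone gives wet = false.
(hail) alone gives hail = true.
(NOT dry) alone gives dry = false.
(fog) alone gives fog = true.
But (NOT fog) is also a unit clause — contradiction.
So every satisfying assignment has wind = True.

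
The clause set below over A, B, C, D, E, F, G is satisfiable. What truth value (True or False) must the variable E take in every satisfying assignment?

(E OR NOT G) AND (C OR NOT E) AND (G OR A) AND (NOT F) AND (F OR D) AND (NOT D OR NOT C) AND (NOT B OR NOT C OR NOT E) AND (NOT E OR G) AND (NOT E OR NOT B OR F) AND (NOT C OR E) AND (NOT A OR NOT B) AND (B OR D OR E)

False

Suppose E = true.
From the singleton clause (C), C = true.
From the singleton clause (NOT F), F = false.
From the singleton clause (D), D = true.
Now (NOT D) is unsatisfied and unit — conflict.
So every satisfying assignment has E = False.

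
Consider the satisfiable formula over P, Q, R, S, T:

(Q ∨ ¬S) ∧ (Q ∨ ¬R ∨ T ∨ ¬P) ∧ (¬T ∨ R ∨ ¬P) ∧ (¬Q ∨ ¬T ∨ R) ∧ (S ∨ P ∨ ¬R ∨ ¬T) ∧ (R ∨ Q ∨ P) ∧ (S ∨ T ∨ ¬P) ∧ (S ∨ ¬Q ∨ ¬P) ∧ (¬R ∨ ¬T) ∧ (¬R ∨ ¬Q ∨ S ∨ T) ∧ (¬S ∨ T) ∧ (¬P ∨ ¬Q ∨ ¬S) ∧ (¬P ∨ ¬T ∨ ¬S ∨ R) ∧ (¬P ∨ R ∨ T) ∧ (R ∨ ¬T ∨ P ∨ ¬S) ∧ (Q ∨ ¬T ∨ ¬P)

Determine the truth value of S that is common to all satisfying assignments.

Suppose S = True.
(Q) alone gives Q = True.
(T) alone gives T = True.
(R) alone gives R = True.
Now (¬R) is unsatisfied and unit — conflict.
So every satisfying assignment has S = False.

False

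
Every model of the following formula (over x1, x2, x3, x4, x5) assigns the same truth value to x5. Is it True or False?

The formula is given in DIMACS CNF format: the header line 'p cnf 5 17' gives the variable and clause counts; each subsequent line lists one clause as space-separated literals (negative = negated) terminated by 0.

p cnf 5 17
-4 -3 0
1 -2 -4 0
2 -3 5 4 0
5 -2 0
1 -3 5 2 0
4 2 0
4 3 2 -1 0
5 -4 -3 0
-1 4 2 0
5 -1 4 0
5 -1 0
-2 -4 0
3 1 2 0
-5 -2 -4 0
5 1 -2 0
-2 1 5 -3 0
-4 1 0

True

Suppose x5 = False.
The clause (¬x2) is unit, so x2 = False.
The clause (x4) is unit, so x4 = True.
The clause (¬x3) is unit, so x3 = False.
The clause (¬x1) is unit, so x1 = False.
That conflicts with the unit clause (x1).
So every satisfying assignment has x5 = True.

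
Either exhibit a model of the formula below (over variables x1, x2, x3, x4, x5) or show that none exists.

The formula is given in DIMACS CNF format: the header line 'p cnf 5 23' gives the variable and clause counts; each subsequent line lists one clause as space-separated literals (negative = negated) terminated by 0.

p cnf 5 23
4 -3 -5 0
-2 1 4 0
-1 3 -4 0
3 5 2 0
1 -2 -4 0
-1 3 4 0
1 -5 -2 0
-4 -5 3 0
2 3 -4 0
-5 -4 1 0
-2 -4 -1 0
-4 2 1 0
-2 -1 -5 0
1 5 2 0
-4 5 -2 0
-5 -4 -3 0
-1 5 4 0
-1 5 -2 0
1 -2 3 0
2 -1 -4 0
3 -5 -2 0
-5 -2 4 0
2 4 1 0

Branch on x4: set x4 = True.
Branch on x1: set x1 = False.
(¬x2) alone gives x2 = False.
That conflicts with the unit clause (x2).
That branch fails; take x1 = True instead.
(x3) alone gives x3 = True.
(¬x2) alone gives x2 = False.
That conflicts with the unit clause (x2).
Neither x1 = True nor x1 = False works.
That branch fails; take x4 = False instead.
Branch on x3: set x3 = False.
(¬x1) alone gives x1 = False.
(¬x2) alone gives x2 = False.
That conflicts with the unit clause (x2).
That branch fails; take x3 = True instead.
(¬x5) alone gives x5 = False.
(¬x1) alone gives x1 = False.
(¬x2) alone gives x2 = False.
That conflicts with the unit clause (x2).
Neither x3 = True nor x3 = False works.
Neither x4 = True nor x4 = False works.

UNSATISFIABLE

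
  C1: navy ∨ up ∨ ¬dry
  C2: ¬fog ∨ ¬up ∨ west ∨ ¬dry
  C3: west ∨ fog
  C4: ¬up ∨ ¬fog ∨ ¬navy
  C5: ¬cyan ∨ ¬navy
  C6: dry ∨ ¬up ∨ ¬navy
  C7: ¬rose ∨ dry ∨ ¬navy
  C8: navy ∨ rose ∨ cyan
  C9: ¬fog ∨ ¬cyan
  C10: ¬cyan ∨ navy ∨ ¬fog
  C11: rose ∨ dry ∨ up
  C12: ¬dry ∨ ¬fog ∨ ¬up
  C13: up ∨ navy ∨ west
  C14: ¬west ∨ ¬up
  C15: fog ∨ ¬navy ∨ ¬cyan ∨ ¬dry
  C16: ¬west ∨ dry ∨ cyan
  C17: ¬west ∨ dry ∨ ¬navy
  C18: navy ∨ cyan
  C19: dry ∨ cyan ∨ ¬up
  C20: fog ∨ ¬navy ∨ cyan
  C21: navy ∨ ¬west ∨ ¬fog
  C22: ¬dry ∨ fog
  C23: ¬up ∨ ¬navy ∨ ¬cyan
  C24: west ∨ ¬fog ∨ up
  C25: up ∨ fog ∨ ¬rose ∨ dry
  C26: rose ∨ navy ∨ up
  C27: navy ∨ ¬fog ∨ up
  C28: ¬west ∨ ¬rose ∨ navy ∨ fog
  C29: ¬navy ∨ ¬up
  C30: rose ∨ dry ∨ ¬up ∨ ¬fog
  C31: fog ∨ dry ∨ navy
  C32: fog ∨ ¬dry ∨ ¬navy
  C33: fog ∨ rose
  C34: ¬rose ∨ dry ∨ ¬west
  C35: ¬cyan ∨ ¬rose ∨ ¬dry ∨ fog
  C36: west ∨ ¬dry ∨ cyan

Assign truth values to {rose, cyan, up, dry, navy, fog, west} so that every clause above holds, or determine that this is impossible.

Try west = True.
From the singleton clause (¬up), up = False.
Try navy = True.
From the singleton clause (¬cyan), cyan = False.
From the singleton clause (dry), dry = True.
From the singleton clause (fog), fog = True.
No clause remains; rose is free.

rose: False, cyan: False, up: False, dry: True, navy: True, fog: True, west: True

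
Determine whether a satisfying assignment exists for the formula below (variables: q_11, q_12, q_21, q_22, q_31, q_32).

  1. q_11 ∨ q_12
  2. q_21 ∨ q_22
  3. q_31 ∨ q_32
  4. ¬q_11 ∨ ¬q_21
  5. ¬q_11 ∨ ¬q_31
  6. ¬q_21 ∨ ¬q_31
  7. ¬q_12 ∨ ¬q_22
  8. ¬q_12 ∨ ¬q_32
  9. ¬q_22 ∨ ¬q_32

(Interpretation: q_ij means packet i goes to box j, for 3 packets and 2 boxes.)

Branch on q_11: set q_11 = True.
The clause (¬q_21) is unit, so q_21 = False.
The clause (q_22) is unit, so q_22 = True.
The clause (¬q_31) is unit, so q_31 = False.
The clause (q_32) is unit, so q_32 = True.
But (¬q_32) is also a unit clause — contradiction.
So q_11 must be the other value — set q_11 = False.
The clause (q_12) is unit, so q_12 = True.
The clause (¬q_22) is unit, so q_22 = False.
The clause (q_21) is unit, so q_21 = True.
The clause (¬q_31) is unit, so q_31 = False.
The clause (q_32) is unit, so q_32 = True.
But (¬q_32) is also a unit clause — contradiction.
Both values of q_11 lead to a conflict.
No assignment satisfies every clause.

No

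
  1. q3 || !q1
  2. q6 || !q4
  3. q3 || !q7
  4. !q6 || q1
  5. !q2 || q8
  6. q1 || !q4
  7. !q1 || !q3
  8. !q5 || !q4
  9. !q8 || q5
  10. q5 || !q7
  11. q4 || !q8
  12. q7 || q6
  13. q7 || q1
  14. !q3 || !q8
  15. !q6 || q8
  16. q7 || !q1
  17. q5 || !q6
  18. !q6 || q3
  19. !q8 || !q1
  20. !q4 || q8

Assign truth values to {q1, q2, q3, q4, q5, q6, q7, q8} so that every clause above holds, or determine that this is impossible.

q1: false, q2: false, q3: true, q4: false, q5: true, q6: false, q7: true, q8: false

Case q3 = true:
Unit clause (!q1) forces q1 = false.
Unit clause (!q6) forces q6 = false.
Unit clause (!q4) forces q4 = false.
Unit clause (!q8) forces q8 = false.
Unit clause (!q2) forces q2 = false.
Unit clause (q7) forces q7 = true.
Unit clause (q5) forces q5 = true.
This assignment satisfies each clause.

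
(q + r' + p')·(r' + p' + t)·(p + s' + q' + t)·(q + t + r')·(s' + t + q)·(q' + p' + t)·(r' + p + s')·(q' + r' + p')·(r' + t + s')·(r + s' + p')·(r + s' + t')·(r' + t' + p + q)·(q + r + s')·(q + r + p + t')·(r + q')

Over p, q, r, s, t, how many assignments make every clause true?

There are 2^5 = 32 truth assignments over (p, q, r, s, t).
Split on p. With p = 1, the clauses containing p are satisfied and p' drops from the rest; 2 of the 2^4 = 16 assignments to the other variables satisfy what remains.
With p = 0, by the same count on the reduced clause set, 3 assignments work.
Total: 2 + 3 = 5.

5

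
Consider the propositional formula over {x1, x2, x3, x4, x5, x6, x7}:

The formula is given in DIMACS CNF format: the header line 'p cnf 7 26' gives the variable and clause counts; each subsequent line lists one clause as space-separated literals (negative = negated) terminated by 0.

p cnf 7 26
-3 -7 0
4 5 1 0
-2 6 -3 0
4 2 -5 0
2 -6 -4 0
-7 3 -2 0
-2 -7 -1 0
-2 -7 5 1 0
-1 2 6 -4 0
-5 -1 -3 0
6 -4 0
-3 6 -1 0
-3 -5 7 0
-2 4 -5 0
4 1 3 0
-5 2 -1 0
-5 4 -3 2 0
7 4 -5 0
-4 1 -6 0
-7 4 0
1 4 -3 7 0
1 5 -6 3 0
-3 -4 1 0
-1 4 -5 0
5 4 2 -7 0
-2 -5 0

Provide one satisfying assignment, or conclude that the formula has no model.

Branch on x3: set x3 = False.
Branch on x7: set x7 = False.
Branch on x6: set x6 = False.
Unit clause (¬x4) forces x4 = False.
Unit clause (x1) forces x1 = True.
Unit clause (¬x5) forces x5 = False.
No clause remains; x2 is free.

x1: True, x2: True, x3: False, x4: False, x5: False, x6: False, x7: False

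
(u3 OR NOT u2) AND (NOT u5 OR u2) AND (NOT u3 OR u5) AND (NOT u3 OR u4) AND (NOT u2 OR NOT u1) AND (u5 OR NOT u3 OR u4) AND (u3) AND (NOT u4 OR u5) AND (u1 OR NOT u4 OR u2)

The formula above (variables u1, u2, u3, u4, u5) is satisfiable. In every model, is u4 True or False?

Suppose u4 = false.
(NOT u3) alone gives u3 = false.
Now (u3) is unsatisfied and unit — conflict.
So every satisfying assignment has u4 = True.

True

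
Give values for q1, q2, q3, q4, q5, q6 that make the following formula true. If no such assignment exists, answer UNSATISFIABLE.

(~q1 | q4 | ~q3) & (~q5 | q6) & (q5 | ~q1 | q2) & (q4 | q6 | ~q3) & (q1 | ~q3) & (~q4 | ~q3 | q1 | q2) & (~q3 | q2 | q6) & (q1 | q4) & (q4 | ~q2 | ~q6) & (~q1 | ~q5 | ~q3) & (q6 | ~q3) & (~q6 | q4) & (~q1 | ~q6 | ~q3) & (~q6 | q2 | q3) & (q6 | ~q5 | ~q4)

q1 ↦ 1, q2 ↦ 1, q3 ↦ 0, q4 ↦ 0, q5 ↦ 0, q6 ↦ 0

Try q5 = 0.
Try q1 = 1.
(q2) alone gives q2 = 1.
Try q4 = 0.
(~q3) alone gives q3 = 0.
(~q6) alone gives q6 = 0.
Every clause now holds.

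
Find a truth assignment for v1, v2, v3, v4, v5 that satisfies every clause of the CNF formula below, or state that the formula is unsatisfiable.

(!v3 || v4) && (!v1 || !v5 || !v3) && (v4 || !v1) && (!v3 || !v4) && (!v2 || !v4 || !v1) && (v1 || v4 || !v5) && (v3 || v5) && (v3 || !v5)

Suppose v3 = false.
From the singleton clause (v5), v5 = true.
That conflicts with the unit clause (!v5).
Undo v3 and try v3 = true.
From the singleton clause (v4), v4 = true.
That conflicts with the unit clause (!v4).
Both values of v3 lead to a conflict.

UNSATISFIABLE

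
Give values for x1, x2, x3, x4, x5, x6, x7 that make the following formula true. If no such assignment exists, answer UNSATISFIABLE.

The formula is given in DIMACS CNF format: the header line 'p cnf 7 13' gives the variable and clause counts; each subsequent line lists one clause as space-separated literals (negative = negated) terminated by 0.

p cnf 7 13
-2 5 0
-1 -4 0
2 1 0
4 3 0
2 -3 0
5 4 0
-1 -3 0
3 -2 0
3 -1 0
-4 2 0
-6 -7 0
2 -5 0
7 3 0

x1 ↦ False; x2 ↦ True; x3 ↦ True; x4 ↦ True; x5 ↦ True; x6 ↦ False; x7 ↦ False

Branch on x2: set x2 = True.
The clause (x5) is unit, so x5 = True.
The clause (x3) is unit, so x3 = True.
The clause (¬x1) is unit, so x1 = False.
Branch on x6: set x6 = False.
No clause remains; x4, x7 are free.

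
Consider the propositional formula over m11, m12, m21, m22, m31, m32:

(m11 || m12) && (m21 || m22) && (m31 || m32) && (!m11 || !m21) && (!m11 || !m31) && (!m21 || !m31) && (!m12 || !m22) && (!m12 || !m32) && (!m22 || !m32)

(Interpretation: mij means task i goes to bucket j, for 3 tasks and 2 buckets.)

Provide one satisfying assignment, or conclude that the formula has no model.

Case m11 = true:
The clause (!m21) is unit, so m21 = false.
The clause (m22) is unit, so m22 = true.
The clause (!m31) is unit, so m31 = false.
The clause (m32) is unit, so m32 = true.
But (!m32) is also a unit clause — contradiction.
That branch fails; take m11 = false instead.
The clause (m12) is unit, so m12 = true.
The clause (!m22) is unit, so m22 = false.
The clause (m21) is unit, so m21 = true.
The clause (!m31) is unit, so m31 = false.
The clause (m32) is unit, so m32 = true.
But (!m32) is also a unit clause — contradiction.
Neither m11 = true nor m11 = false works.

UNSATISFIABLE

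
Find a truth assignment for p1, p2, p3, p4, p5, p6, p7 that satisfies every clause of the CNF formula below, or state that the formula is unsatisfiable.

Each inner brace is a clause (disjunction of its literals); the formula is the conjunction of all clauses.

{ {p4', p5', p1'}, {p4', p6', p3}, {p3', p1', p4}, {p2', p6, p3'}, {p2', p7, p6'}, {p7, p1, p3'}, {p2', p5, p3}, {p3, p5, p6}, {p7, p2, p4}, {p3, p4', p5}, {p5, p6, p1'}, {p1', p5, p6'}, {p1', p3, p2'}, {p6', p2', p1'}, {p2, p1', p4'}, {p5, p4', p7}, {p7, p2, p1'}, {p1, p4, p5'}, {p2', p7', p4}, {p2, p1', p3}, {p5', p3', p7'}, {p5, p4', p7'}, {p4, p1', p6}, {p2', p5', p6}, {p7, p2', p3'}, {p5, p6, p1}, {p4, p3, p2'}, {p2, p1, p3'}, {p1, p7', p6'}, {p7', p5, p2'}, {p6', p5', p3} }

Case p4 = 1:
Case p5 = 1:
(p1') alone gives p1 = 0.
Case p6 = 0:
(p2') alone gives p2 = 0.
(p3') alone gives p3 = 0.
Every clause is now satisfied; p7 is unconstrained.

p1=0,  p2=0,  p3=0,  p4=1,  p5=1,  p6=0,  p7=1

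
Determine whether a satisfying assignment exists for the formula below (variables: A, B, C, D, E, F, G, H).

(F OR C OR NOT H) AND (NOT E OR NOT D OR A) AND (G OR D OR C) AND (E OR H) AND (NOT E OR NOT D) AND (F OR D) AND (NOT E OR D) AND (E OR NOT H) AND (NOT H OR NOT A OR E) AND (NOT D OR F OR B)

Unsatisfiable

Try E = true.
(NOT D) alone gives D = false.
Now (D) is unsatisfied and unit — conflict.
So E must be the other value — set E = false.
(H) alone gives H = true.
Now (NOT H) is unsatisfied and unit — conflict.
Neither E = true nor E = false works.
No assignment satisfies every clause.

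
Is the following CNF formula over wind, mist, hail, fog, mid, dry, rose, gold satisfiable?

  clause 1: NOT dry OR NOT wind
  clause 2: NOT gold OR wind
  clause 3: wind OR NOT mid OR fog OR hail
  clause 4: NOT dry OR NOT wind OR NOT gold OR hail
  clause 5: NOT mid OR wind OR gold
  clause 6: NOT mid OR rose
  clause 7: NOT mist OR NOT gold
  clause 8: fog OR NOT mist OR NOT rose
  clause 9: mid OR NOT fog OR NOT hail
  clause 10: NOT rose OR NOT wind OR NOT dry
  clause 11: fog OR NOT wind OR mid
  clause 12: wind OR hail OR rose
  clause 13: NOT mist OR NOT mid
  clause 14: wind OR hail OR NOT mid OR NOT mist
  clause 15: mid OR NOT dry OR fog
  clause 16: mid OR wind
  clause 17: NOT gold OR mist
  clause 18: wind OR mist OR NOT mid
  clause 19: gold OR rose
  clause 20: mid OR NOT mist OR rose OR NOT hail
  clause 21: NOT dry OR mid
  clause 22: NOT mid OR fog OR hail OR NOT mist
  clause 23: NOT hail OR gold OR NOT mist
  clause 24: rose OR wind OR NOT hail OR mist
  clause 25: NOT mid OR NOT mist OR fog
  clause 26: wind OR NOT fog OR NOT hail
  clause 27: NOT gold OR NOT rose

Branch on dry: set dry = false.
Branch on gold: set gold = false.
Unit clause (rose) forces rose = true.
Branch on mid: set mid = true.
Unit clause (wind) forces wind = true.
Unit clause (NOT mist) forces mist = false.
No clause remains; hail, fog are free.
A satisfying assignment: wind=true; mist=false; hail=true; fog=true; mid=true; dry=false; rose=true; gold=false.

Yes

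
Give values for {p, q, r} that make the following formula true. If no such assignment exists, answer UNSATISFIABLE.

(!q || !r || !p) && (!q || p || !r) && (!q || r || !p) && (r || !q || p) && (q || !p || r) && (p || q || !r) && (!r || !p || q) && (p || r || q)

UNSATISFIABLE

Branch on q: set q = false.
Branch on p: set p = false.
Unit clause (!r) forces r = false.
That conflicts with the unit clause (r).
Backtrack on p: now try p = true.
Unit clause (r) forces r = true.
That conflicts with the unit clause (!r).
Neither p = true nor p = false works.
Backtrack on q: now try q = true.
Branch on r: set r = false.
Unit clause (!p) forces p = false.
That conflicts with the unit clause (p).
Backtrack on r: now try r = true.
Unit clause (!p) forces p = false.
That conflicts with the unit clause (p).
Neither r = true nor r = false works.
Neither q = true nor q = false works.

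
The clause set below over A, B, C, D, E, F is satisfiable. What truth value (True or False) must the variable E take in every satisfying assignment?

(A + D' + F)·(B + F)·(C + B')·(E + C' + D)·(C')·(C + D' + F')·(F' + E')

Suppose E = 1.
(C') alone gives C = 0.
(B') alone gives B = 0.
(F) alone gives F = 1.
Now (F') is unsatisfied and unit — conflict.
So every satisfying assignment has E = False.

False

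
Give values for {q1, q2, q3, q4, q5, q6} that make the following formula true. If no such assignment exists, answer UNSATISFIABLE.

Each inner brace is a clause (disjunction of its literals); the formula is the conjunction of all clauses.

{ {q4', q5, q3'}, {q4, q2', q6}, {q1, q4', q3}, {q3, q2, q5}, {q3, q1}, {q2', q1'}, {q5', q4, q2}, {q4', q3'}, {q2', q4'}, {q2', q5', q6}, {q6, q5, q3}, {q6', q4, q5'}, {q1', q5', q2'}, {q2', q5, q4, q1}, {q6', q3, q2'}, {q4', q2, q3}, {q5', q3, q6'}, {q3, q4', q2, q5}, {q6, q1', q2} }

Branch on q3: set q3 = 1.
From the singleton clause (q4'), q4 = 0.
Branch on q2: set q2 = 0.
From the singleton clause (q5'), q5 = 0.
Branch on q6: set q6 = 1.
No clause remains; q1 is free.

q1: 1,  q2: 0,  q3: 1,  q4: 0,  q5: 0,  q6: 1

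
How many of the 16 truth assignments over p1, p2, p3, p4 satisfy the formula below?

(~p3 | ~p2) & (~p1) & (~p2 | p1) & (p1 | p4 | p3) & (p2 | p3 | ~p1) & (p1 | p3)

There are 2^4 = 16 truth assignments over (p1, p2, p3, p4).
Check each against the 6 clauses (columns in the order p1, p2, p3, p4):
  F F F F  ✗ fails (p1 | p4 | p3)
  F F F T  ✗ fails (p1 | p3)
  F F T F  ✓ satisfies all
  F F T T  ✓ satisfies all
  F T F F  ✗ fails (~p2 | p1)
  F T F T  ✗ fails (~p2 | p1)
  F T T F  ✗ fails (~p3 | ~p2)
  F T T T  ✗ fails (~p3 | ~p2)
  T F F F  ✗ fails (~p1)
  T F F T  ✗ fails (~p1)
  T F T F  ✗ fails (~p1)
  T F T T  ✗ fails (~p1)
  T T F F  ✗ fails (~p1)
  T T F T  ✗ fails (~p1)
  T T T F  ✗ fails (~p3 | ~p2)
  T T T T  ✗ fails (~p3 | ~p2)
2 of the 16 rows are models.

2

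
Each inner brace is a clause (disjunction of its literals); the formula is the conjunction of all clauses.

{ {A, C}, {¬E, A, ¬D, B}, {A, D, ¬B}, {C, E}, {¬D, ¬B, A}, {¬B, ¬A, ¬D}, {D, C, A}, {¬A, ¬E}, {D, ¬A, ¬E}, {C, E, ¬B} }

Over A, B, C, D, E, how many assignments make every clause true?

There are 2^5 = 32 truth assignments over (A, B, C, D, E).
Split on C. With C = True, the clauses containing C are satisfied and ¬C drops from the rest; 6 of the 2^4 = 16 assignments to the other variables satisfy what remains.
With C = False, by the same count on the reduced clause set, 0 assignments work.
(One model: A=F, B=F, C=T, D=F, E=F.)
Total: 6 + 0 = 6.

6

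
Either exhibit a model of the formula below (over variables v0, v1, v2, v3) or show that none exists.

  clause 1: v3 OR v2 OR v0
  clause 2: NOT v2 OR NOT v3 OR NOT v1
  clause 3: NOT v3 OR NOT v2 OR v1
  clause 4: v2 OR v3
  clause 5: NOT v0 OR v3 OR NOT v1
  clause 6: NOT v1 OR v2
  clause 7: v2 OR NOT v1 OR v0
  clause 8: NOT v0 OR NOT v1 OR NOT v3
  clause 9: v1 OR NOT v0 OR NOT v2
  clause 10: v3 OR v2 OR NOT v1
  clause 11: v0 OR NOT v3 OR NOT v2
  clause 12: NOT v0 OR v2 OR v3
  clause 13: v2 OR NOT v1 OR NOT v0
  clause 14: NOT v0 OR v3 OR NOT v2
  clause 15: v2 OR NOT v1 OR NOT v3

v0=true; v1=false; v2=false; v3=true

Branch on v2: set v2 = false.
(v3) alone gives v3 = true.
(NOT v1) alone gives v1 = false.
All clauses hold; v0 can take either value.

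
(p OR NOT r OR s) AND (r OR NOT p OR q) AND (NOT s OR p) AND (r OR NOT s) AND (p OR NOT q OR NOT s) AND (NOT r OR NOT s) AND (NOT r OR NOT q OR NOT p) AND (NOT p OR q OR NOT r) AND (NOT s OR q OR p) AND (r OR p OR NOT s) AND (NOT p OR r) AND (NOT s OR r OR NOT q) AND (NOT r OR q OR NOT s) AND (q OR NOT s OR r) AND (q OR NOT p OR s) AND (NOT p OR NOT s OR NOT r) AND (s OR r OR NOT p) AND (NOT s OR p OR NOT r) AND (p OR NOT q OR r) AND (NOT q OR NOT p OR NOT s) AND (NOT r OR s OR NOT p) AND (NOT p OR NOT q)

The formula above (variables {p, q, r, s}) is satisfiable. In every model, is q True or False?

False

Suppose q = true.
The clause (NOT p) is unit, so p = false.
The clause (NOT s) is unit, so s = false.
The clause (NOT r) is unit, so r = false.
Now (r) is unsatisfied and unit — conflict.
So every satisfying assignment has q = False.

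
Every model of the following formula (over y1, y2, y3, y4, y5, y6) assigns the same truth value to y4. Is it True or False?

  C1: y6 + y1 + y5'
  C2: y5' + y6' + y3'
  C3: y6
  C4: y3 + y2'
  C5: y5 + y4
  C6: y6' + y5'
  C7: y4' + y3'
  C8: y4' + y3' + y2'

True

Suppose y4 = 0.
From the singleton clause (y6), y6 = 1.
From the singleton clause (y5), y5 = 1.
Now (y5') is unsatisfied and unit — conflict.
So every satisfying assignment has y4 = True.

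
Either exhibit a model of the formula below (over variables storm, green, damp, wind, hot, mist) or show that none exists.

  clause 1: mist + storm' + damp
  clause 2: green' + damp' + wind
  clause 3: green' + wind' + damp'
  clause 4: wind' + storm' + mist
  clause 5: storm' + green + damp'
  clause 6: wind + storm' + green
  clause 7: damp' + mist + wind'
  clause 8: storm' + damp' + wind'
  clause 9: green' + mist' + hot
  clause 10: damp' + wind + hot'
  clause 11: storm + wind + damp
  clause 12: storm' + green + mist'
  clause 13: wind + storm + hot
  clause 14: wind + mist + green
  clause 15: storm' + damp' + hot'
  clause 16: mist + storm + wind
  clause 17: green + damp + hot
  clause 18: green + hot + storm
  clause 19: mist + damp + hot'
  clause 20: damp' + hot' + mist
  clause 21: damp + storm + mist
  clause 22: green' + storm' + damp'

storm=1, green=1, damp=0, wind=1, hot=1, mist=1

Case mist = 1:
Case green = 1:
From the singleton clause (hot), hot = 1.
Case damp = 0:
Case storm = 1:
All clauses hold; wind can take either value.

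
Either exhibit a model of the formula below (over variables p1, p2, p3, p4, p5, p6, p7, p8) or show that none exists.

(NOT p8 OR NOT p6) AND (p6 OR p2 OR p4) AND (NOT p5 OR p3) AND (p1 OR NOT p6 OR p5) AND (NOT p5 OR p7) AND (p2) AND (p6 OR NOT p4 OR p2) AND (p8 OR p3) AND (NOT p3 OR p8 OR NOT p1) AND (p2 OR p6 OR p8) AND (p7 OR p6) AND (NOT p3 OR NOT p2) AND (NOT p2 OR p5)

UNSATISFIABLE

(p2) alone gives p2 = true.
(NOT p3) alone gives p3 = false.
(NOT p5) alone gives p5 = false.
That conflicts with the unit clause (p5).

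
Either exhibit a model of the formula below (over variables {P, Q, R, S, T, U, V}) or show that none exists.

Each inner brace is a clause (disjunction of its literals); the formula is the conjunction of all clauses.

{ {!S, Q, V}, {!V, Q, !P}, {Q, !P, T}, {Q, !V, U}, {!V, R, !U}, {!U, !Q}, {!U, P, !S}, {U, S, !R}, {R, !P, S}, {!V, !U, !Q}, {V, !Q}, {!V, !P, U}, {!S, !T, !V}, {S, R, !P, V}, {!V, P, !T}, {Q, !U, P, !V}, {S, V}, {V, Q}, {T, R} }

P ↦ false, Q ↦ true, R ↦ true, S ↦ true, T ↦ false, U ↦ false, V ↦ true

Try U = false.
Try Q = true.
From the singleton clause (V), V = true.
From the singleton clause (!P), P = false.
From the singleton clause (!T), T = false.
From the singleton clause (R), R = true.
From the singleton clause (S), S = true.
All clauses are satisfied.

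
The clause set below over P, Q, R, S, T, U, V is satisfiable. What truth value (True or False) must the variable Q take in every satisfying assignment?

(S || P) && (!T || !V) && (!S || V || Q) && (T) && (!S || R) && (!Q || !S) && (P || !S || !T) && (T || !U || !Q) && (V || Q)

Suppose Q = false.
From the singleton clause (T), T = true.
From the singleton clause (!V), V = false.
Now (V) is unsatisfied and unit — conflict.
So every satisfying assignment has Q = True.

True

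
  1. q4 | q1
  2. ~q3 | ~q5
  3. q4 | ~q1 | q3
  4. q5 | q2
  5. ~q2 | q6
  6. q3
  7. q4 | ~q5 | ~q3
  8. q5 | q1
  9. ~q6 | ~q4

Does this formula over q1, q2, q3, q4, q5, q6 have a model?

Yes, satisfiable

From the singleton clause (q3), q3 = 1.
From the singleton clause (~q5), q5 = 0.
From the singleton clause (q2), q2 = 1.
From the singleton clause (q6), q6 = 1.
From the singleton clause (q1), q1 = 1.
From the singleton clause (~q4), q4 = 0.
This assignment satisfies each clause.
A satisfying assignment: q1: 1; q2: 1; q3: 1; q4: 0; q5: 0; q6: 1.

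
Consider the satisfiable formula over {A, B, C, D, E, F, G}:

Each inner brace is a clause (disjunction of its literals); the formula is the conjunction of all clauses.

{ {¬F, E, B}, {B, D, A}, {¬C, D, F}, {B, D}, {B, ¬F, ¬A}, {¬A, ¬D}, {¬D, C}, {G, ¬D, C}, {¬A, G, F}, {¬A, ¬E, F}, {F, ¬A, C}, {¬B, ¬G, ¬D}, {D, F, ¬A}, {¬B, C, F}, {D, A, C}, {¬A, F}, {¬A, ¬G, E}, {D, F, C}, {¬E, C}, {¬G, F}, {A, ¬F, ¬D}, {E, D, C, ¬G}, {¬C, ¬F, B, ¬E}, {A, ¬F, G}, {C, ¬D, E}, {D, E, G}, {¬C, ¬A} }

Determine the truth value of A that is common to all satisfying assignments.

Suppose A = True.
From the singleton clause (¬D), D = False.
From the singleton clause (B), B = True.
From the singleton clause (F), F = True.
From the singleton clause (¬C), C = False.
From the singleton clause (¬E), E = False.
From the singleton clause (¬G), G = False.
That conflicts with the unit clause (G).
So every satisfying assignment has A = False.

False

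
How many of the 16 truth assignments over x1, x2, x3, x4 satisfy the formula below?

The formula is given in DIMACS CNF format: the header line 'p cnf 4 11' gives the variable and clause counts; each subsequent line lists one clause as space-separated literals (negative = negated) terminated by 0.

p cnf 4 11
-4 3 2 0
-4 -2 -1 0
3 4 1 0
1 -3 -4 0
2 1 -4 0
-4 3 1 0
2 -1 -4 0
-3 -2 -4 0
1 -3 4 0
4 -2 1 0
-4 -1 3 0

There are 2^4 = 16 truth assignments over (x1, x2, x3, x4).
Split on x3. With x3 = True, the clauses containing x3 are satisfied and ¬x3 drops from the rest; 2 of the 2^3 = 8 assignments to the other variables satisfy what remains.
With x3 = False, by the same count on the reduced clause set, 2 assignments work.
(One model: x1=T, x2=F, x3=F, x4=F.)
Total: 2 + 2 = 4.

4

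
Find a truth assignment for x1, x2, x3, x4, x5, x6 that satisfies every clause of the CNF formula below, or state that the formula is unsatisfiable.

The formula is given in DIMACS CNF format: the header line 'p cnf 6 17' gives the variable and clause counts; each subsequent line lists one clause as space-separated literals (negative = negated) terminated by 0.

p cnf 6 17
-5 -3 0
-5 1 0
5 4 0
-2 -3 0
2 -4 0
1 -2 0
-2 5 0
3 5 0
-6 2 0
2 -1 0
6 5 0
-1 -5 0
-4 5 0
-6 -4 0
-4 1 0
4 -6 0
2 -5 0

UNSATISFIABLE

Branch on x5: set x5 = False.
From the singleton clause (x4), x4 = True.
But (¬x4) is also a unit clause — contradiction.
Backtrack on x5: now try x5 = True.
From the singleton clause (¬x3), x3 = False.
From the singleton clause (x1), x1 = True.
But (¬x1) is also a unit clause — contradiction.
Both values of x5 lead to a conflict.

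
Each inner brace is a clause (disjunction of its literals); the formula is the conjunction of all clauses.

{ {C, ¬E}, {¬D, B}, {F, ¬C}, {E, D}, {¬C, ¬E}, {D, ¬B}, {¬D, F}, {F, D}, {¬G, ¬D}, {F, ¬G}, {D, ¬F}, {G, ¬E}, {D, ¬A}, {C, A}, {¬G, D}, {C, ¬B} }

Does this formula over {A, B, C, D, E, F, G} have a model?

Branch on C: set C = True.
The clause (F) is unit, so F = True.
The clause (¬E) is unit, so E = False.
The clause (D) is unit, so D = True.
The clause (B) is unit, so B = True.
The clause (¬G) is unit, so G = False.
No clause remains; A is free.
A satisfying assignment: A ↦ False; B ↦ True; C ↦ True; D ↦ True; E ↦ False; F ↦ True; G ↦ False.

Yes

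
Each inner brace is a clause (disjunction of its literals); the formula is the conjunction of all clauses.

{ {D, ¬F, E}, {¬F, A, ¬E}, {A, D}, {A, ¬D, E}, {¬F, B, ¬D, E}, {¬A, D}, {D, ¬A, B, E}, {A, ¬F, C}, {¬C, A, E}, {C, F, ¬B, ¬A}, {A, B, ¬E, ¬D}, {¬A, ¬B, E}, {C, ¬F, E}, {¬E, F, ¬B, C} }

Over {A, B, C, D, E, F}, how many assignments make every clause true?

There are 2^6 = 64 truth assignments over (A, B, C, D, E, F).
Split on F. With F = True, the clauses containing F are satisfied and ¬F drops from the rest; 4 of the 2^5 = 32 assignments to the other variables satisfy what remains.
With F = False, by the same count on the reduced clause set, 6 assignments work.
Total: 4 + 6 = 10.

10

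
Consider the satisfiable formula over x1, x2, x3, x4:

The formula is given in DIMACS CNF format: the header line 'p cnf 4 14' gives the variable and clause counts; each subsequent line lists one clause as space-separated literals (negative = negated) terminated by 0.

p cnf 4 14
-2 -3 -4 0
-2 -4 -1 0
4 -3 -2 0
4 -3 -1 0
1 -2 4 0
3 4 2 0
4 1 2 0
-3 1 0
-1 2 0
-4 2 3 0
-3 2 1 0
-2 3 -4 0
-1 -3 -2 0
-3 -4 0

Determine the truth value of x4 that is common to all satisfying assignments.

Suppose x4 = True.
(¬x3) alone gives x3 = False.
(x2) alone gives x2 = True.
Now (¬x2) is unsatisfied and unit — conflict.
So every satisfying assignment has x4 = False.

False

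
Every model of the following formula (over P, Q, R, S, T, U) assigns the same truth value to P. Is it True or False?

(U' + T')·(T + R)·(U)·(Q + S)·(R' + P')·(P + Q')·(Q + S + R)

Suppose P = 1.
The clause (U) is unit, so U = 1.
The clause (T') is unit, so T = 0.
The clause (R) is unit, so R = 1.
That conflicts with the unit clause (R').
So every satisfying assignment has P = False.

False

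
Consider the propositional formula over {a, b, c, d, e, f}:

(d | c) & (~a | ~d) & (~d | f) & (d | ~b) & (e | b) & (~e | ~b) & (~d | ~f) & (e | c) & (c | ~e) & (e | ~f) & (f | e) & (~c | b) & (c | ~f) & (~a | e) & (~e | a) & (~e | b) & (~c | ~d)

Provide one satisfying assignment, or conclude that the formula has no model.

Suppose d = 1.
From the singleton clause (~a), a = 0.
From the singleton clause (f), f = 1.
But (~f) is also a unit clause — contradiction.
Undo d and try d = 0.
From the singleton clause (c), c = 1.
From the singleton clause (~b), b = 0.
But (b) is also a unit clause — contradiction.
Both values of d lead to a conflict.

UNSATISFIABLE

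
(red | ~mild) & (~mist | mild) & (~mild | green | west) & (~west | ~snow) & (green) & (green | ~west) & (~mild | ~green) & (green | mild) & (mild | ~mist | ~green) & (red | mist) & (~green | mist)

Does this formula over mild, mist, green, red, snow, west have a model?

No

The clause (green) is unit, so green = 1.
The clause (~mild) is unit, so mild = 0.
The clause (~mist) is unit, so mist = 0.
That conflicts with the unit clause (mist).
No assignment satisfies every clause.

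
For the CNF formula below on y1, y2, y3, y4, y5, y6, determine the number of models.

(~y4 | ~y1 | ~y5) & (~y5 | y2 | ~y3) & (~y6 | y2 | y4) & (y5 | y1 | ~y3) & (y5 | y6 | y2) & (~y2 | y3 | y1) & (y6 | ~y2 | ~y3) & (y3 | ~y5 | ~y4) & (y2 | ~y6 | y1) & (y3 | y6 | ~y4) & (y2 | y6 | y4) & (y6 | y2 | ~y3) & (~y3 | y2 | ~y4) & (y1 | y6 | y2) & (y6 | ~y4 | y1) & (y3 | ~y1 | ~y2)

There are 2^6 = 64 truth assignments over (y1, y2, y3, y4, y5, y6).
Split on y2. With y2 = 1, the clauses containing y2 are satisfied and ~y2 drops from the rest; 5 of the 2^5 = 32 assignments to the other variables satisfy what remains.
With y2 = 0, by the same count on the reduced clause set, 1 assignment works.
Total: 5 + 1 = 6.

6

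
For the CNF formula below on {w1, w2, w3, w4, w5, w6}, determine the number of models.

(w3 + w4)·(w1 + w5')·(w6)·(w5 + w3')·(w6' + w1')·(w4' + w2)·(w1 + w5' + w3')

There are 2^6 = 64 truth assignments over (w1, w2, w3, w4, w5, w6).
Split on w2. With w2 = 1, the clauses containing w2 are satisfied and w2' drops from the rest; 1 of the 2^5 = 32 assignments to the other variables satisfy what remains.
With w2 = 0, by the same count on the reduced clause set, 0 assignments work.
Total: 1 + 0 = 1.

1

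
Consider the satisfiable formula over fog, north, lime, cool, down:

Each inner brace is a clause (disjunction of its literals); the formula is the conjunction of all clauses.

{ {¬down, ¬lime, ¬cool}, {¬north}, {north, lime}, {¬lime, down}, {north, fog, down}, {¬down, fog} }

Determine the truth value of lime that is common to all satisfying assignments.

True

Suppose lime = False.
(¬north) alone gives north = False.
Now (north) is unsatisfied and unit — conflict.
So every satisfying assignment has lime = True.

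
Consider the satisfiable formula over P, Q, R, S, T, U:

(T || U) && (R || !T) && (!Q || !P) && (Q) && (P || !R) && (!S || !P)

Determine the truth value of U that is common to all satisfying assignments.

Suppose U = false.
Unit clause (T) forces T = true.
Unit clause (R) forces R = true.
Unit clause (Q) forces Q = true.
Unit clause (!P) forces P = false.
But (P) is also a unit clause — contradiction.
So every satisfying assignment has U = True.

True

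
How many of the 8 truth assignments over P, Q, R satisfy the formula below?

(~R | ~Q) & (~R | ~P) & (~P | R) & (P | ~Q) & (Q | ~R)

1

There are 2^3 = 8 truth assignments over (P, Q, R).
Check each against the 5 clauses (columns in the order P, Q, R):
  F F F  ✓ satisfies all
  F F T  ✗ fails (Q | ~R)
  F T F  ✗ fails (P | ~Q)
  F T T  ✗ fails (~R | ~Q)
  T F F  ✗ fails (~P | R)
  T F T  ✗ fails (~R | ~P)
  T T F  ✗ fails (~P | R)
  T T T  ✗ fails (~R | ~Q)
1 of the 8 rows is a model.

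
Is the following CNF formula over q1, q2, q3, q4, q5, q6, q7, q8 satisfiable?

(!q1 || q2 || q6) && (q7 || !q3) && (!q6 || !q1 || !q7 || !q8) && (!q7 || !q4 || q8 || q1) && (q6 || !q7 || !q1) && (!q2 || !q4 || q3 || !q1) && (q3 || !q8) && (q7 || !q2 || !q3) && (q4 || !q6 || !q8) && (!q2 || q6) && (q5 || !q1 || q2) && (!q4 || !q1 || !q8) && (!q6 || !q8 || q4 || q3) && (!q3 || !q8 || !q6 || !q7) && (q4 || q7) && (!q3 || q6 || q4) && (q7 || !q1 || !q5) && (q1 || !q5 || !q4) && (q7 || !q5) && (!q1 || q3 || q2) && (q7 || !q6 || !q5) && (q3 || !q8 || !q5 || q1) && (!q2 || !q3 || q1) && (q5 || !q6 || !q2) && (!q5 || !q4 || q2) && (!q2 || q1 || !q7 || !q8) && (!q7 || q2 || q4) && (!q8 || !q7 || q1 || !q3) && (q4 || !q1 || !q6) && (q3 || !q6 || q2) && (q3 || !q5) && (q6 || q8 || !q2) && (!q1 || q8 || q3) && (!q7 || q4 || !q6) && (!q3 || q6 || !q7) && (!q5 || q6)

Branch on q7: set q7 = true.
Branch on q6: set q6 = true.
From the singleton clause (q4), q4 = true.
Branch on q1: set q1 = true.
From the singleton clause (!q8), q8 = false.
From the singleton clause (q3), q3 = true.
Branch on q5: set q5 = true.
From the singleton clause (q2), q2 = true.
All clauses are satisfied.
A satisfying assignment: q1 ↦ true, q2 ↦ true, q3 ↦ true, q4 ↦ true, q5 ↦ true, q6 ↦ true, q7 ↦ true, q8 ↦ false.

Yes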